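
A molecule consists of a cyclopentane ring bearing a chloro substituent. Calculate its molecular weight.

104.58 g/mol

Atom tally by fragment:
  cyclopentane ring core → C:5 H:10
  (− 1 ring H displaced by substituents)
  + Cl → Cl:1
Element totals:
  C: 5
  H: 9
  Cl: 1
Molecular formula: C5H9Cl.
  M = 5(12.011) + 9(1.008) + 35.45
    = 60.055 + 9.072 + 35.450 = 104.577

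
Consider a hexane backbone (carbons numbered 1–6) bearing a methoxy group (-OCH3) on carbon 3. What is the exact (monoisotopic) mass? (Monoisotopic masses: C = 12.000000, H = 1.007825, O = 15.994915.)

116.1201

Atom tally by fragment:
  CH3 → C:1 H:3
  CH2 → C:1 H:2
  CH(OCH3) → C:2 H:4 O:1
  CH2 → C:1 H:2
  CH2 → C:1 H:2
  CH3 → C:1 H:3
Element totals:
  C: 7
  H: 16
  O: 1
Molecular formula: C7H16O.
  M = 7(12.0) + 16(1.007825) + 15.994915
    = 84.000000 + 16.125200 + 15.994915 = 116.120115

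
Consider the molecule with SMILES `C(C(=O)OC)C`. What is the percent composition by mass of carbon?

Atom tally by fragment:
  CH3OOCCH2 → C:3 H:5 O:2
  CH3 → C:1 H:3
Element totals:
  C: 4
  H: 8
  O: 2
Molecular formula: C4H8O2.
Molar mass = 88.106 g/mol.
Mass from C: 4 × 12.011 = 48.044 g/mol.
%C = 48.044 / 88.106 × 100 = 54.53%.

54.53%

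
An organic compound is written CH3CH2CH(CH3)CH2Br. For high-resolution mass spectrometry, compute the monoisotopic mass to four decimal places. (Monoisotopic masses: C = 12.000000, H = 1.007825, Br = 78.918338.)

Atom tally by fragment:
  CH3 → C:1 H:3
  CH2 → C:1 H:2
  CH(CH3) → C:2 H:4
  CH2Br → C:1 H:2 Br:1
Element totals:
  C: 5
  H: 11
  Br: 1
Molecular formula: C5H11Br.
  M = 5(12.0) + 11(1.007825) + 78.918338
    = 60.000000 + 11.086075 + 78.918338 = 150.004413

150.0044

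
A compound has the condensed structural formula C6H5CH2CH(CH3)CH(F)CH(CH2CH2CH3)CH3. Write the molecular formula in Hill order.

C15H23F

Atom tally by fragment:
  C6H5CH2 → C:7 H:7
  CH(CH3) → C:2 H:4
  CH(F) → C:1 H:1 F:1
  CH(CH2CH2CH3) → C:4 H:8
  CH3 → C:1 H:3
Element totals:
  C: 15
  H: 23
  F: 1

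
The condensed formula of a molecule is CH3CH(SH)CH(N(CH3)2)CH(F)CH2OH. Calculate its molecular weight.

Atom tally by fragment:
  CH3 → C:1 H:3
  CH(SH) → C:1 H:2 S:1
  CH(N(CH3)2) → C:3 H:7 N:1
  CH(F) → C:1 H:1 F:1
  CH2OH → C:1 H:3 O:1
Element totals:
  C: 7
  H: 16
  F: 1
  N: 1
  O: 1
  S: 1
Molecular formula: C7H16FNOS.
  M = 7(12.011) + 16(1.008) + 18.998 + 14.007 + 15.999 + 32.06
    = 84.077 + 16.128 + 18.998 + 14.007 + 15.999 + 32.060 = 181.269

181.27 g/mol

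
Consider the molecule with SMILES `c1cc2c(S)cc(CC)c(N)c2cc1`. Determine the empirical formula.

C12H13NS

Atom tally by fragment:
  naphthalene ring system core → C:10 H:8
  (− 3 ring H displaced by substituents)
  + SH → S:1 H:1
  + C2H5 → C:2 H:5
  + NH2 → N:1 H:2
Element totals:
  C: 12
  H: 13
  N: 1
  S: 1
Molecular formula: C12H13NS.
gcd of subscripts (12, 13, 1, 1) = 1, so the empirical formula equals the molecular formula.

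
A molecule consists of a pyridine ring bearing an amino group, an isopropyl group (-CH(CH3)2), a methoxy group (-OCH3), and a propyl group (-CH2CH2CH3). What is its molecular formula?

C12H20N2O

Atom tally by fragment:
  pyridine ring core → C:5 H:5 N:1
  (− 4 ring H displaced by substituents)
  + NH2 → N:1 H:2
  + CH(CH3)2 → C:3 H:7
  + OCH3 → C:1 H:3 O:1
  + CH2CH2CH3 → C:3 H:7
Element totals:
  C: 12
  H: 20
  N: 2
  O: 1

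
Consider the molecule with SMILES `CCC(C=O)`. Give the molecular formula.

Atom tally by fragment:
  CH3 → C:1 H:3
  CH2 → C:1 H:2
  CH2CHO → C:2 H:3 O:1
Element totals:
  C: 4
  H: 8
  O: 1

C4H8O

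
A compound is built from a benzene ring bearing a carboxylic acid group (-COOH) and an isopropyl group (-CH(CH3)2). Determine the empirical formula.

C5H6O

Atom tally by fragment:
  benzene ring core → C:6 H:6
  (− 2 ring H displaced by substituents)
  + COOH → C:1 H:1 O:2
  + CH(CH3)2 → C:3 H:7
Element totals:
  C: 10
  H: 12
  O: 2
Molecular formula: C10H12O2.
gcd of subscripts = 2; dividing each by 2:
  C: 10/2 = 5
  H: 12/2 = 6
  O: 2/2 = 1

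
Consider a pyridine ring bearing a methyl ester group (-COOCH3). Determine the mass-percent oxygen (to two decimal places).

Atom tally by fragment:
  pyridine ring core → C:5 H:5 N:1
  (− 1 ring H displaced by substituents)
  + COOCH3 → C:2 H:3 O:2
Element totals:
  C: 7
  H: 7
  N: 1
  O: 2
Molecular formula: C7H7NO2.
Molar mass = 137.138 g/mol.
Mass from O: 2 × 15.999 = 31.998 g/mol.
%O = 31.998 / 137.138 × 100 = 23.33%.

23.33%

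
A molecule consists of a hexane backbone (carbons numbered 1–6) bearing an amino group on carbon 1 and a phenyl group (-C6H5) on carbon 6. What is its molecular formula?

Atom tally by fragment:
  H2NCH2 → C:1 H:4 N:1
  CH2 → C:1 H:2
  CH2 → C:1 H:2
  CH2 → C:1 H:2
  CH2 → C:1 H:2
  CH2C6H5 → C:7 H:7
Element totals:
  C: 12
  H: 19
  N: 1

C12H19N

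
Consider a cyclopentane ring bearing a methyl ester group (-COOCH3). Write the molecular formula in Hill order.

C7H12O2

Atom tally by fragment:
  cyclopentane ring core → C:5 H:10
  (− 1 ring H displaced by substituents)
  + COOCH3 → C:2 H:3 O:2
Element totals:
  C: 7
  H: 12
  O: 2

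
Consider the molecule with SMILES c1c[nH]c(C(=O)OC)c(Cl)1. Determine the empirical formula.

Atom tally by fragment:
  pyrrole ring core → C:4 H:5 N:1
  (− 2 ring H displaced by substituents)
  + COOCH3 → C:2 H:3 O:2
  + Cl → Cl:1
Element totals:
  C: 6
  H: 6
  Cl: 1
  N: 1
  O: 2
Molecular formula: C6H6ClNO2.
gcd of subscripts (6, 1, 6, 1, 2) = 1, so the empirical formula equals the molecular formula.

C6H6ClNO2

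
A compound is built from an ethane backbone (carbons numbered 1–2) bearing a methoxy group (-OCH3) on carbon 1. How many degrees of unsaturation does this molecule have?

0

Atom tally by fragment:
  CH3OCH2 → C:2 H:5 O:1
  CH3 → C:1 H:3
Element totals:
  C: 3
  H: 8
  O: 1
Molecular formula: C3H8O.
DoU = (2C + 2 + N − H − X) / 2 = (2·3 + 2 + 0 − 8 − 0) / 2 = 0.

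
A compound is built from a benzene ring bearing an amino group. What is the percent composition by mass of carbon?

77.38%

Atom tally by fragment:
  benzene ring core → C:6 H:6
  (− 1 ring H displaced by substituents)
  + NH2 → N:1 H:2
Element totals:
  C: 6
  H: 7
  N: 1
Molecular formula: C6H7N.
Molar mass = 93.129 g/mol.
Mass from C: 6 × 12.011 = 72.066 g/mol.
%C = 72.066 / 93.129 × 100 = 77.38%.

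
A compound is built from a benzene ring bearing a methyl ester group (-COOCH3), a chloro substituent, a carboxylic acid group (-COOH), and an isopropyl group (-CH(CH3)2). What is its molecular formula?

C12H13ClO4

Atom tally by fragment:
  benzene ring core → C:6 H:6
  (− 4 ring H displaced by substituents)
  + COOCH3 → C:2 H:3 O:2
  + Cl → Cl:1
  + COOH → C:1 H:1 O:2
  + CH(CH3)2 → C:3 H:7
Element totals:
  C: 12
  H: 13
  Cl: 1
  O: 4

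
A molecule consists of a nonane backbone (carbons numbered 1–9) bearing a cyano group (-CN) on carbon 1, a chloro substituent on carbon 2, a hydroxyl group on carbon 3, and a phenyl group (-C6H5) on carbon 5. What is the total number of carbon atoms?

Atom tally by fragment:
  NCCH2 → C:2 H:2 N:1
  CH(Cl) → C:1 H:1 Cl:1
  CH(OH) → C:1 H:2 O:1
  CH2 → C:1 H:2
  CH(C6H5) → C:7 H:6
  CH2 → C:1 H:2
  CH2 → C:1 H:2
  CH2 → C:1 H:2
  CH3 → C:1 H:3
Element totals:
  C: 16
  H: 22
  Cl: 1
  N: 1
  O: 1

16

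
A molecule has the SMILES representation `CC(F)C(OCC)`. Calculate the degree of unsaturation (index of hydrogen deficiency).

Atom tally by fragment:
  CH3 → C:1 H:3
  CH(F) → C:1 H:1 F:1
  CH2OC2H5 → C:3 H:7 O:1
Element totals:
  C: 5
  H: 11
  F: 1
  O: 1
Molecular formula: C5H11FO.
DoU = (2C + 2 + N − H − X) / 2 = (2·5 + 2 + 0 − 11 − 1) / 2 = 0.

0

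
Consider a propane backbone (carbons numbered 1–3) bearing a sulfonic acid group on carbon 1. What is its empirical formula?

C3H8O3S

Atom tally by fragment:
  HO3SCH2 → C:1 H:3 S:1 O:3
  CH2 → C:1 H:2
  CH3 → C:1 H:3
Element totals:
  C: 3
  H: 8
  O: 3
  S: 1
Molecular formula: C3H8O3S.
gcd of subscripts (3, 8, 3, 1) = 1, so the empirical formula equals the molecular formula.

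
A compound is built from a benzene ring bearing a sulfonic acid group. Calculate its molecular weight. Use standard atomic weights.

Atom tally by fragment:
  benzene ring core → C:6 H:6
  (− 1 ring H displaced by substituents)
  + SO3H → S:1 O:3 H:1
Element totals:
  C: 6
  H: 6
  O: 3
  S: 1
Molecular formula: C6H6O3S.
  M = 6(12.011) + 6(1.008) + 3(15.999) + 32.06
    = 72.066 + 6.048 + 47.997 + 32.060 = 158.171

158.17 g/mol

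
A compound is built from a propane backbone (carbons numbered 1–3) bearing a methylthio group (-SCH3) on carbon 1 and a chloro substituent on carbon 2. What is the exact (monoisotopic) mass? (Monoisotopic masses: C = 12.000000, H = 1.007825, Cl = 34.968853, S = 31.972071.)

Atom tally by fragment:
  CH3SCH2 → C:2 H:5 S:1
  CH(Cl) → C:1 H:1 Cl:1
  CH3 → C:1 H:3
Element totals:
  C: 4
  H: 9
  Cl: 1
  S: 1
Molecular formula: C4H9ClS.
  M = 4(12.0) + 9(1.007825) + 34.968853 + 31.972071
    = 48.000000 + 9.070425 + 34.968853 + 31.972071 = 124.011349

124.0113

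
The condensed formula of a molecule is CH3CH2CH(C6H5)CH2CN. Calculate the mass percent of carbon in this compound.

82.97%

Element totals:
  C: 11
  H: 13
  N: 1
Molecular formula: C11H13N.
Molar mass = 159.232 g/mol.
Mass from C: 11 × 12.011 = 132.121 g/mol.
%C = 132.121 / 159.232 × 100 = 82.97%.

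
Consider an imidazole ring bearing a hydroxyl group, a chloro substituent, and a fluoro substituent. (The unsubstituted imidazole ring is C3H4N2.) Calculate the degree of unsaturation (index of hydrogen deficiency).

Atom tally by fragment:
  imidazole ring core → C:3 H:4 N:2
  (− 3 ring H displaced by substituents)
  + OH → O:1 H:1
  + Cl → Cl:1
  + F → F:1
Element totals:
  C: 3
  H: 2
  Cl: 1
  F: 1
  N: 2
  O: 1
Molecular formula: C3H2ClFN2O.
DoU = (2C + 2 + N − H − X) / 2 = (2·3 + 2 + 2 − 2 − 2) / 2 = 3.

3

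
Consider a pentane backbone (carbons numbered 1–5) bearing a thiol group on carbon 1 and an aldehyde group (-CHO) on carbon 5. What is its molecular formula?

C6H12OS

Atom tally by fragment:
  HSCH2 → C:1 H:3 S:1
  CH2 → C:1 H:2
  CH2 → C:1 H:2
  CH2 → C:1 H:2
  CH2CHO → C:2 H:3 O:1
Element totals:
  C: 6
  H: 12
  O: 1
  S: 1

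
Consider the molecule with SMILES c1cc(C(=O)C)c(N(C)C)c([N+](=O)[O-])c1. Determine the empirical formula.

C10H12N2O3

Atom tally by fragment:
  benzene ring core → C:6 H:6
  (− 3 ring H displaced by substituents)
  + COCH3 → C:2 H:3 O:1
  + N(CH3)2 → N:1 C:2 H:6
  + NO2 → N:1 O:2
Element totals:
  C: 10
  H: 12
  N: 2
  O: 3
Molecular formula: C10H12N2O3.
gcd of subscripts (10, 12, 2, 3) = 1, so the empirical formula equals the molecular formula.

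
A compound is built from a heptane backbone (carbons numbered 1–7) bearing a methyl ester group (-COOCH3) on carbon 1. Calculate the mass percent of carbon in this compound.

68.31%

Atom tally by fragment:
  CH3OOCCH2 → C:3 H:5 O:2
  CH2 → C:1 H:2
  CH2 → C:1 H:2
  CH2 → C:1 H:2
  CH2 → C:1 H:2
  CH2 → C:1 H:2
  CH3 → C:1 H:3
Element totals:
  C: 9
  H: 18
  O: 2
Molecular formula: C9H18O2.
Molar mass = 158.241 g/mol.
Mass from C: 9 × 12.011 = 108.099 g/mol.
%C = 108.099 / 158.241 × 100 = 68.31%.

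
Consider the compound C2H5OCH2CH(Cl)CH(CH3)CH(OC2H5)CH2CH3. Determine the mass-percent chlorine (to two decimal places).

Atom tally by fragment:
  C2H5OCH2 → C:3 H:7 O:1
  CH(Cl) → C:1 H:1 Cl:1
  CH(CH3) → C:2 H:4
  CH(OC2H5) → C:3 H:6 O:1
  CH2 → C:1 H:2
  CH3 → C:1 H:3
Element totals:
  C: 11
  H: 23
  Cl: 1
  O: 2
Molecular formula: C11H23ClO2.
Molar mass = 222.753 g/mol.
Mass from Cl: 1 × 35.45 = 35.450 g/mol.
%Cl = 35.450 / 222.753 × 100 = 15.91%.

15.91%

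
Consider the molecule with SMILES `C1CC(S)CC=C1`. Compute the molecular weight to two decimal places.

114.21 g/mol

Atom tally by fragment:
  cyclohexene ring core → C:6 H:10
  (− 1 ring H displaced by substituents)
  + SH → S:1 H:1
Element totals:
  C: 6
  H: 10
  S: 1
Molecular formula: C6H10S.
  M = 6(12.011) + 10(1.008) + 32.06
    = 72.066 + 10.080 + 32.060 = 114.206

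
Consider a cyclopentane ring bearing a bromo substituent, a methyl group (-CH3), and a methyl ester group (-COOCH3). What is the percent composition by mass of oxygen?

Atom tally by fragment:
  cyclopentane ring core → C:5 H:10
  (− 3 ring H displaced by substituents)
  + Br → Br:1
  + CH3 → C:1 H:3
  + COOCH3 → C:2 H:3 O:2
Element totals:
  C: 8
  H: 13
  Br: 1
  O: 2
Molecular formula: C8H13BrO2.
Molar mass = 221.094 g/mol.
Mass from O: 2 × 15.999 = 31.998 g/mol.
%O = 31.998 / 221.094 × 100 = 14.47%.

14.47%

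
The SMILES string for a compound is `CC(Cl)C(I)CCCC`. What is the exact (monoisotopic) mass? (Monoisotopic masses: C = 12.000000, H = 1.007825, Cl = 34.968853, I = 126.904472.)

Atom tally by fragment:
  CH3 → C:1 H:3
  CH(Cl) → C:1 H:1 Cl:1
  CH(I) → C:1 H:1 I:1
  CH2 → C:1 H:2
  CH2 → C:1 H:2
  CH2 → C:1 H:2
  CH3 → C:1 H:3
Element totals:
  C: 7
  H: 14
  Cl: 1
  I: 1
Molecular formula: C7H14ClI.
  M = 7(12.0) + 14(1.007825) + 34.968853 + 126.904472
    = 84.000000 + 14.109550 + 34.968853 + 126.904472 = 259.982875

259.9829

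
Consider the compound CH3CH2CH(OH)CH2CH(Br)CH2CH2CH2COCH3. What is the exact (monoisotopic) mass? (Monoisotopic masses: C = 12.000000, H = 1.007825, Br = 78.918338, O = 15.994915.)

250.0568

Element totals:
  C: 10
  H: 19
  Br: 1
  O: 2
Molecular formula: C10H19BrO2.
  M = 10(12.0) + 19(1.007825) + 78.918338 + 2(15.994915)
    = 120.000000 + 19.148675 + 78.918338 + 31.989830 = 250.056843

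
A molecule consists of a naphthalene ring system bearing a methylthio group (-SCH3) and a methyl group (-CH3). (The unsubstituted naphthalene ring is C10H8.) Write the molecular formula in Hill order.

C12H12S

Atom tally by fragment:
  naphthalene ring system core → C:10 H:8
  (− 2 ring H displaced by substituents)
  + SCH3 → C:1 H:3 S:1
  + CH3 → C:1 H:3
Element totals:
  C: 12
  H: 12
  S: 1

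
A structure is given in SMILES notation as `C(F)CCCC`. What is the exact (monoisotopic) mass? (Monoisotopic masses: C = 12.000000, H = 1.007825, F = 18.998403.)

90.0845

Atom tally by fragment:
  FCH2 → C:1 H:2 F:1
  CH2 → C:1 H:2
  CH2 → C:1 H:2
  CH2 → C:1 H:2
  CH3 → C:1 H:3
Element totals:
  C: 5
  H: 11
  F: 1
Molecular formula: C5H11F.
  M = 5(12.0) + 11(1.007825) + 18.998403
    = 60.000000 + 11.086075 + 18.998403 = 90.084478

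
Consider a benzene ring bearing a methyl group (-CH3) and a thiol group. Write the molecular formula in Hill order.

C7H8S

Atom tally by fragment:
  benzene ring core → C:6 H:6
  (− 2 ring H displaced by substituents)
  + CH3 → C:1 H:3
  + SH → S:1 H:1
Element totals:
  C: 7
  H: 8
  S: 1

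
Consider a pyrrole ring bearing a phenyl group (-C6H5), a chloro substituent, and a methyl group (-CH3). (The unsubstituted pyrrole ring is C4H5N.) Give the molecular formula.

C11H10ClN

Atom tally by fragment:
  pyrrole ring core → C:4 H:5 N:1
  (− 3 ring H displaced by substituents)
  + C6H5 → C:6 H:5
  + Cl → Cl:1
  + CH3 → C:1 H:3
Element totals:
  C: 11
  H: 10
  Cl: 1
  N: 1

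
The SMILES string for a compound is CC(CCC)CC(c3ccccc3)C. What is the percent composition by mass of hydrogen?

11.65%

Atom tally by fragment:
  CH3 → C:1 H:3
  CH(CH2CH2CH3) → C:4 H:8
  CH2 → C:1 H:2
  CH(C6H5) → C:7 H:6
  CH3 → C:1 H:3
Element totals:
  C: 14
  H: 22
Molecular formula: C14H22.
Molar mass = 190.330 g/mol.
Mass from H: 22 × 1.008 = 22.176 g/mol.
%H = 22.176 / 190.330 × 100 = 11.65%.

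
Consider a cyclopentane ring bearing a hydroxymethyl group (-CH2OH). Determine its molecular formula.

Atom tally by fragment:
  cyclopentane ring core → C:5 H:10
  (− 1 ring H displaced by substituents)
  + CH2OH → C:1 H:3 O:1
Element totals:
  C: 6
  H: 12
  O: 1

C6H12O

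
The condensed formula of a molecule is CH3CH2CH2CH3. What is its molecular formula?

Atom tally by fragment:
  CH3 → C:1 H:3
  CH2 → C:1 H:2
  CH2 → C:1 H:2
  CH3 → C:1 H:3
Element totals:
  C: 4
  H: 10

C4H10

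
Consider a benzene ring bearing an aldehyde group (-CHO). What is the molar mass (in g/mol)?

Atom tally by fragment:
  benzene ring core → C:6 H:6
  (− 1 ring H displaced by substituents)
  + CHO → C:1 H:1 O:1
Element totals:
  C: 7
  H: 6
  O: 1
Molecular formula: C7H6O.
  M = 7(12.011) + 6(1.008) + 15.999
    = 84.077 + 6.048 + 15.999 = 106.124

106.12 g/mol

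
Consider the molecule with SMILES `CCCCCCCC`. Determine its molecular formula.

C8H18

Atom tally by fragment:
  CH3 → C:1 H:3
  CH2 → C:1 H:2
  CH2 → C:1 H:2
  CH2 → C:1 H:2
  CH2 → C:1 H:2
  CH2 → C:1 H:2
  CH2 → C:1 H:2
  CH3 → C:1 H:3
Element totals:
  C: 8
  H: 18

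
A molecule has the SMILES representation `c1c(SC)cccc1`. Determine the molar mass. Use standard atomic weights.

Atom tally by fragment:
  benzene ring core → C:6 H:6
  (− 1 ring H displaced by substituents)
  + SCH3 → C:1 H:3 S:1
Element totals:
  C: 7
  H: 8
  S: 1
Molecular formula: C7H8S.
  M = 7(12.011) + 8(1.008) + 32.06
    = 84.077 + 8.064 + 32.060 = 124.201

124.20 g/mol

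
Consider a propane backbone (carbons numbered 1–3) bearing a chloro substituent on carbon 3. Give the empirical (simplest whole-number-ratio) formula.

C3H7Cl

Atom tally by fragment:
  CH3 → C:1 H:3
  CH2 → C:1 H:2
  CH2Cl → C:1 H:2 Cl:1
Element totals:
  C: 3
  H: 7
  Cl: 1
Molecular formula: C3H7Cl.
gcd of subscripts (3, 1, 7) = 1, so the empirical formula equals the molecular formula.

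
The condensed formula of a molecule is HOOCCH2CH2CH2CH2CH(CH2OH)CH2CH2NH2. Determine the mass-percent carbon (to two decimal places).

Atom tally by fragment:
  HOOCCH2 → C:2 H:3 O:2
  CH2 → C:1 H:2
  CH2 → C:1 H:2
  CH2 → C:1 H:2
  CH(CH2OH) → C:2 H:4 O:1
  CH2 → C:1 H:2
  CH2NH2 → C:1 H:4 N:1
Element totals:
  C: 9
  H: 19
  N: 1
  O: 3
Molecular formula: C9H19NO3.
Molar mass = 189.255 g/mol.
Mass from C: 9 × 12.011 = 108.099 g/mol.
%C = 108.099 / 189.255 × 100 = 57.12%.

57.12%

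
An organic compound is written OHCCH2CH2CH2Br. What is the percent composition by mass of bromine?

52.92%

Atom tally by fragment:
  OHCCH2 → C:2 H:3 O:1
  CH2 → C:1 H:2
  CH2Br → C:1 H:2 Br:1
Element totals:
  C: 4
  H: 7
  Br: 1
  O: 1
Molecular formula: C4H7BrO.
Molar mass = 151.003 g/mol.
Mass from Br: 1 × 79.904 = 79.904 g/mol.
%Br = 79.904 / 151.003 × 100 = 52.92%.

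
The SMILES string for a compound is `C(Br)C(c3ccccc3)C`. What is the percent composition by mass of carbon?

54.30%

Atom tally by fragment:
  BrCH2 → C:1 H:2 Br:1
  CH(C6H5) → C:7 H:6
  CH3 → C:1 H:3
Element totals:
  C: 9
  H: 11
  Br: 1
Molecular formula: C9H11Br.
Molar mass = 199.091 g/mol.
Mass from C: 9 × 12.011 = 108.099 g/mol.
%C = 108.099 / 199.091 × 100 = 54.30%.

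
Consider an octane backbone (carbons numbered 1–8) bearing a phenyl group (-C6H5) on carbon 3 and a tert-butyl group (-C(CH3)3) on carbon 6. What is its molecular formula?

Atom tally by fragment:
  CH3 → C:1 H:3
  CH2 → C:1 H:2
  CH(C6H5) → C:7 H:6
  CH2 → C:1 H:2
  CH2 → C:1 H:2
  CH(C(CH3)3) → C:5 H:10
  CH2 → C:1 H:2
  CH3 → C:1 H:3
Element totals:
  C: 18
  H: 30

C18H30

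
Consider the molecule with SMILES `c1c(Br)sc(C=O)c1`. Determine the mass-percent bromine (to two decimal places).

Atom tally by fragment:
  thiophene ring core → C:4 H:4 S:1
  (− 2 ring H displaced by substituents)
  + Br → Br:1
  + CHO → C:1 H:1 O:1
Element totals:
  C: 5
  H: 3
  Br: 1
  O: 1
  S: 1
Molecular formula: C5H3BrOS.
Molar mass = 191.042 g/mol.
Mass from Br: 1 × 79.904 = 79.904 g/mol.
%Br = 79.904 / 191.042 × 100 = 41.83%.

41.83%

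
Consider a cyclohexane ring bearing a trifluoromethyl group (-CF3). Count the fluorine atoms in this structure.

3

Atom tally by fragment:
  cyclohexane ring core → C:6 H:12
  (− 1 ring H displaced by substituents)
  + CF3 → C:1 F:3
Element totals:
  C: 7
  H: 11
  F: 3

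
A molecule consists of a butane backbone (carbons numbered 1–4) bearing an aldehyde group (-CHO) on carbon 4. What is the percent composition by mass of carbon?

Atom tally by fragment:
  CH3 → C:1 H:3
  CH2 → C:1 H:2
  CH2 → C:1 H:2
  CH2CHO → C:2 H:3 O:1
Element totals:
  C: 5
  H: 10
  O: 1
Molecular formula: C5H10O.
Molar mass = 86.134 g/mol.
Mass from C: 5 × 12.011 = 60.055 g/mol.
%C = 60.055 / 86.134 × 100 = 69.72%.

69.72%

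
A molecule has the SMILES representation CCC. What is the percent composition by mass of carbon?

Atom tally by fragment:
  CH3 → C:1 H:3
  CH2 → C:1 H:2
  CH3 → C:1 H:3
Element totals:
  C: 3
  H: 8
Molecular formula: C3H8.
Molar mass = 44.097 g/mol.
Mass from C: 3 × 12.011 = 36.033 g/mol.
%C = 36.033 / 44.097 × 100 = 81.71%.

81.71%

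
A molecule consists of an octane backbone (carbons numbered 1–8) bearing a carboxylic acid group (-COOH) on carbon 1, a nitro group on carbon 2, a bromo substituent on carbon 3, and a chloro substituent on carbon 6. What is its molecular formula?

C9H15BrClNO4

Atom tally by fragment:
  HOOCCH2 → C:2 H:3 O:2
  CH(NO2) → C:1 H:1 N:1 O:2
  CH(Br) → C:1 H:1 Br:1
  CH2 → C:1 H:2
  CH2 → C:1 H:2
  CH(Cl) → C:1 H:1 Cl:1
  CH2 → C:1 H:2
  CH3 → C:1 H:3
Element totals:
  C: 9
  H: 15
  Br: 1
  Cl: 1
  N: 1
  O: 4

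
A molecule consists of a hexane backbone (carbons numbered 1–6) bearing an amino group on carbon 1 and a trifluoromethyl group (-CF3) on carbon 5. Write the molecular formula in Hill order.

Atom tally by fragment:
  H2NCH2 → C:1 H:4 N:1
  CH2 → C:1 H:2
  CH2 → C:1 H:2
  CH2 → C:1 H:2
  CH(CF3) → C:2 H:1 F:3
  CH3 → C:1 H:3
Element totals:
  C: 7
  H: 14
  F: 3
  N: 1

C7H14F3N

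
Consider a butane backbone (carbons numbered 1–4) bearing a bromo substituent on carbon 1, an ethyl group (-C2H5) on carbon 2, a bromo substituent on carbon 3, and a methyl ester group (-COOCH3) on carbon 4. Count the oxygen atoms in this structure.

2

Atom tally by fragment:
  BrCH2 → C:1 H:2 Br:1
  CH(C2H5) → C:3 H:6
  CH(Br) → C:1 H:1 Br:1
  CH2COOCH3 → C:3 H:5 O:2
Element totals:
  C: 8
  H: 14
  Br: 2
  O: 2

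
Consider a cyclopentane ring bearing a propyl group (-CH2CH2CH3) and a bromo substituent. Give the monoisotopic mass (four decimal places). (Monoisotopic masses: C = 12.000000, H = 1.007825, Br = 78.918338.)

190.0357

Atom tally by fragment:
  cyclopentane ring core → C:5 H:10
  (− 2 ring H displaced by substituents)
  + CH2CH2CH3 → C:3 H:7
  + Br → Br:1
Element totals:
  C: 8
  H: 15
  Br: 1
Molecular formula: C8H15Br.
  M = 8(12.0) + 15(1.007825) + 78.918338
    = 96.000000 + 15.117375 + 78.918338 = 190.035713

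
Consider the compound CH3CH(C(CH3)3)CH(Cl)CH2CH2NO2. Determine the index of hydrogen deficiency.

1

Element totals:
  C: 9
  H: 18
  Cl: 1
  N: 1
  O: 2
Molecular formula: C9H18ClNO2.
DoU = (2C + 2 + N − H − X) / 2 = (2·9 + 2 + 1 − 18 − 1) / 2 = 1.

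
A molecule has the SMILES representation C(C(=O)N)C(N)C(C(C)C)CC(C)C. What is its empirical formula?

Atom tally by fragment:
  H2NOCCH2 → C:2 H:4 O:1 N:1
  CH(NH2) → C:1 H:3 N:1
  CH(CH(CH3)2) → C:4 H:8
  CH2 → C:1 H:2
  CH(CH3) → C:2 H:4
  CH3 → C:1 H:3
Element totals:
  C: 11
  H: 24
  N: 2
  O: 1
Molecular formula: C11H24N2O.
gcd of subscripts (11, 24, 2, 1) = 1, so the empirical formula equals the molecular formula.

C11H24N2O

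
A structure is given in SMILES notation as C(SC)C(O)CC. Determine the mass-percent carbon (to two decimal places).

49.96%

Atom tally by fragment:
  CH3SCH2 → C:2 H:5 S:1
  CH(OH) → C:1 H:2 O:1
  CH2 → C:1 H:2
  CH3 → C:1 H:3
Element totals:
  C: 5
  H: 12
  O: 1
  S: 1
Molecular formula: C5H12OS.
Molar mass = 120.210 g/mol.
Mass from C: 5 × 12.011 = 60.055 g/mol.
%C = 60.055 / 120.210 × 100 = 49.96%.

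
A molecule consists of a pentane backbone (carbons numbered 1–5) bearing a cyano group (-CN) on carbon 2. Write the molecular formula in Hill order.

C6H11N

Atom tally by fragment:
  CH3 → C:1 H:3
  CH(CN) → C:2 H:1 N:1
  CH2 → C:1 H:2
  CH2 → C:1 H:2
  CH3 → C:1 H:3
Element totals:
  C: 6
  H: 11
  N: 1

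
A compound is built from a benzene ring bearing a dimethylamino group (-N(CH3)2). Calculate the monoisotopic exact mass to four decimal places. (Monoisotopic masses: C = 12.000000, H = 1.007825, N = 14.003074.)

121.0891

Atom tally by fragment:
  benzene ring core → C:6 H:6
  (− 1 ring H displaced by substituents)
  + N(CH3)2 → N:1 C:2 H:6
Element totals:
  C: 8
  H: 11
  N: 1
Molecular formula: C8H11N.
  M = 8(12.0) + 11(1.007825) + 14.003074
    = 96.000000 + 11.086075 + 14.003074 = 121.089149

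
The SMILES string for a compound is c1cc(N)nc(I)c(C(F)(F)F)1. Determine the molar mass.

Atom tally by fragment:
  pyridine ring core → C:5 H:5 N:1
  (− 3 ring H displaced by substituents)
  + NH2 → N:1 H:2
  + I → I:1
  + CF3 → C:1 F:3
Element totals:
  C: 6
  H: 4
  F: 3
  I: 1
  N: 2
Molecular formula: C6H4F3IN2.
  M = 6(12.011) + 4(1.008) + 3(18.998) + 126.904 + 2(14.007)
    = 72.066 + 4.032 + 56.994 + 126.904 + 28.014 = 288.010

288.01 g/mol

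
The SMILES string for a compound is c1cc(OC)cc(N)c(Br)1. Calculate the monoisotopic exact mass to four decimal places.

200.9789

Atom tally by fragment:
  benzene ring core → C:6 H:6
  (− 3 ring H displaced by substituents)
  + OCH3 → C:1 H:3 O:1
  + NH2 → N:1 H:2
  + Br → Br:1
Element totals:
  C: 7
  H: 8
  Br: 1
  N: 1
  O: 1
Molecular formula: C7H8BrNO.
  M = 7(12.0) + 8(1.007825) + 78.918338 + 14.003074 + 15.994915
    = 84.000000 + 8.062600 + 78.918338 + 14.003074 + 15.994915 = 200.978927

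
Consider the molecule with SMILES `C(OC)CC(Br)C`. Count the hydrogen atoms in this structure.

Atom tally by fragment:
  CH3OCH2 → C:2 H:5 O:1
  CH2 → C:1 H:2
  CH(Br) → C:1 H:1 Br:1
  CH3 → C:1 H:3
Element totals:
  C: 5
  H: 11
  Br: 1
  O: 1

11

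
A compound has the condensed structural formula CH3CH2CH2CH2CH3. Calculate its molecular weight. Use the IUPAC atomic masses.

Atom tally by fragment:
  CH3 → C:1 H:3
  CH2 → C:1 H:2
  CH2 → C:1 H:2
  CH2 → C:1 H:2
  CH3 → C:1 H:3
Element totals:
  C: 5
  H: 12
Molecular formula: C5H12.
  M = 5(12.011) + 12(1.008)
    = 60.055 + 12.096 = 72.151

72.15 g/mol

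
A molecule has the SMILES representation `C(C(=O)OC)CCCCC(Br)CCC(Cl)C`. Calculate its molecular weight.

Atom tally by fragment:
  CH3OOCCH2 → C:3 H:5 O:2
  CH2 → C:1 H:2
  CH2 → C:1 H:2
  CH2 → C:1 H:2
  CH2 → C:1 H:2
  CH(Br) → C:1 H:1 Br:1
  CH2 → C:1 H:2
  CH2 → C:1 H:2
  CH(Cl) → C:1 H:1 Cl:1
  CH3 → C:1 H:3
Element totals:
  C: 12
  H: 22
  Br: 1
  Cl: 1
  O: 2
Molecular formula: C12H22BrClO2.
  M = 12(12.011) + 22(1.008) + 79.904 + 35.45 + 2(15.999)
    = 144.132 + 22.176 + 79.904 + 35.450 + 31.998 = 313.660

313.66 g/mol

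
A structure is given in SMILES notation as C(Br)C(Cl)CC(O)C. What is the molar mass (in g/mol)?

Atom tally by fragment:
  BrCH2 → C:1 H:2 Br:1
  CH(Cl) → C:1 H:1 Cl:1
  CH2 → C:1 H:2
  CH(OH) → C:1 H:2 O:1
  CH3 → C:1 H:3
Element totals:
  C: 5
  H: 10
  Br: 1
  Cl: 1
  O: 1
Molecular formula: C5H10BrClO.
  M = 5(12.011) + 10(1.008) + 79.904 + 35.45 + 15.999
    = 60.055 + 10.080 + 79.904 + 35.450 + 15.999 = 201.488

201.49 g/mol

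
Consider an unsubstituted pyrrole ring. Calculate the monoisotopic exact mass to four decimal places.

67.0422

Atom tally by fragment:
  pyrrole ring core → C:4 H:5 N:1
Element totals:
  C: 4
  H: 5
  N: 1
Molecular formula: C4H5N.
  M = 4(12.0) + 5(1.007825) + 14.003074
    = 48.000000 + 5.039125 + 14.003074 = 67.042199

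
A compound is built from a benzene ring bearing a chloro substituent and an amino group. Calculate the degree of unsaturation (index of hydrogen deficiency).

4

Atom tally by fragment:
  benzene ring core → C:6 H:6
  (− 2 ring H displaced by substituents)
  + Cl → Cl:1
  + NH2 → N:1 H:2
Element totals:
  C: 6
  H: 6
  Cl: 1
  N: 1
Molecular formula: C6H6ClN.
DoU = (2C + 2 + N − H − X) / 2 = (2·6 + 2 + 1 − 6 − 1) / 2 = 4.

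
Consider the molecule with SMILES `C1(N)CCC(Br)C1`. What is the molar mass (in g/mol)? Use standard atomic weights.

164.05 g/mol

Atom tally by fragment:
  cyclopentane ring core → C:5 H:10
  (− 2 ring H displaced by substituents)
  + NH2 → N:1 H:2
  + Br → Br:1
Element totals:
  C: 5
  H: 10
  Br: 1
  N: 1
Molecular formula: C5H10BrN.
  M = 5(12.011) + 10(1.008) + 79.904 + 14.007
    = 60.055 + 10.080 + 79.904 + 14.007 = 164.046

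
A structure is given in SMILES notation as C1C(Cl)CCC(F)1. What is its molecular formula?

C5H8ClF

Atom tally by fragment:
  cyclopentane ring core → C:5 H:10
  (− 2 ring H displaced by substituents)
  + Cl → Cl:1
  + F → F:1
Element totals:
  C: 5
  H: 8
  Cl: 1
  F: 1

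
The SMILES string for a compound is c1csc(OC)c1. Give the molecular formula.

C5H6OS

Atom tally by fragment:
  thiophene ring core → C:4 H:4 S:1
  (− 1 ring H displaced by substituents)
  + OCH3 → C:1 H:3 O:1
Element totals:
  C: 5
  H: 6
  O: 1
  S: 1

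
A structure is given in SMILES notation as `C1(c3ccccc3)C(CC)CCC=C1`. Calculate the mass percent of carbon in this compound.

Atom tally by fragment:
  cyclohexene ring core → C:6 H:10
  (− 2 ring H displaced by substituents)
  + C6H5 → C:6 H:5
  + C2H5 → C:2 H:5
Element totals:
  C: 14
  H: 18
Molecular formula: C14H18.
Molar mass = 186.298 g/mol.
Mass from C: 14 × 12.011 = 168.154 g/mol.
%C = 168.154 / 186.298 × 100 = 90.26%.

90.26%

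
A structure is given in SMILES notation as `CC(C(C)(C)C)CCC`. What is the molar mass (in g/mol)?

128.26 g/mol

Atom tally by fragment:
  CH3 → C:1 H:3
  CH(C(CH3)3) → C:5 H:10
  CH2 → C:1 H:2
  CH2 → C:1 H:2
  CH3 → C:1 H:3
Element totals:
  C: 9
  H: 20
Molecular formula: C9H20.
  M = 9(12.011) + 20(1.008)
    = 108.099 + 20.160 = 128.259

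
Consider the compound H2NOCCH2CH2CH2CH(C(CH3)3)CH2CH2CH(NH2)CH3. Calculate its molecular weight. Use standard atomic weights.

Element totals:
  C: 13
  H: 28
  N: 2
  O: 1
Molecular formula: C13H28N2O.
  M = 13(12.011) + 28(1.008) + 2(14.007) + 15.999
    = 156.143 + 28.224 + 28.014 + 15.999 = 228.380

228.38 g/mol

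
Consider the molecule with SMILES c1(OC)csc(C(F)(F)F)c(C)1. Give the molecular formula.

Atom tally by fragment:
  thiophene ring core → C:4 H:4 S:1
  (− 3 ring H displaced by substituents)
  + OCH3 → C:1 H:3 O:1
  + CF3 → C:1 F:3
  + CH3 → C:1 H:3
Element totals:
  C: 7
  H: 7
  F: 3
  O: 1
  S: 1

C7H7F3OS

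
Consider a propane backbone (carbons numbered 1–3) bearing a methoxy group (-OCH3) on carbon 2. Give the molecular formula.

Atom tally by fragment:
  CH3 → C:1 H:3
  CH(OCH3) → C:2 H:4 O:1
  CH3 → C:1 H:3
Element totals:
  C: 4
  H: 10
  O: 1

C4H10O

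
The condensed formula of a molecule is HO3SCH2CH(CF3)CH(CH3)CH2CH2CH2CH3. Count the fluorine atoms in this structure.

3

Atom tally by fragment:
  HO3SCH2 → C:1 H:3 S:1 O:3
  CH(CF3) → C:2 H:1 F:3
  CH(CH3) → C:2 H:4
  CH2 → C:1 H:2
  CH2 → C:1 H:2
  CH2 → C:1 H:2
  CH3 → C:1 H:3
Element totals:
  C: 9
  H: 17
  F: 3
  O: 3
  S: 1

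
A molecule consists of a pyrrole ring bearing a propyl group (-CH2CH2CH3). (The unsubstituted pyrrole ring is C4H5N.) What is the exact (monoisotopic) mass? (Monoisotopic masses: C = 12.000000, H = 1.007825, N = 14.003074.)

109.0891

Atom tally by fragment:
  pyrrole ring core → C:4 H:5 N:1
  (− 1 ring H displaced by substituents)
  + CH2CH2CH3 → C:3 H:7
Element totals:
  C: 7
  H: 11
  N: 1
Molecular formula: C7H11N.
  M = 7(12.0) + 11(1.007825) + 14.003074
    = 84.000000 + 11.086075 + 14.003074 = 109.089149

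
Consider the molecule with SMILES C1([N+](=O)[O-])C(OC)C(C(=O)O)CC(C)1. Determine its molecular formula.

C8H13NO5

Atom tally by fragment:
  cyclopentane ring core → C:5 H:10
  (− 4 ring H displaced by substituents)
  + NO2 → N:1 O:2
  + OCH3 → C:1 H:3 O:1
  + COOH → C:1 H:1 O:2
  + CH3 → C:1 H:3
Element totals:
  C: 8
  H: 13
  N: 1
  O: 5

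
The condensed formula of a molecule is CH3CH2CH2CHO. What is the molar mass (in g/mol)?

Atom tally by fragment:
  CH3 → C:1 H:3
  CH2 → C:1 H:2
  CH2CHO → C:2 H:3 O:1
Element totals:
  C: 4
  H: 8
  O: 1
Molecular formula: C4H8O.
  M = 4(12.011) + 8(1.008) + 15.999
    = 48.044 + 8.064 + 15.999 = 72.107

72.11 g/mol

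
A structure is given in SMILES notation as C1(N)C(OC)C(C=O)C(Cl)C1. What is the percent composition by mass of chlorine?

19.96%

Atom tally by fragment:
  cyclopentane ring core → C:5 H:10
  (− 4 ring H displaced by substituents)
  + NH2 → N:1 H:2
  + OCH3 → C:1 H:3 O:1
  + CHO → C:1 H:1 O:1
  + Cl → Cl:1
Element totals:
  C: 7
  H: 12
  Cl: 1
  N: 1
  O: 2
Molecular formula: C7H12ClNO2.
Molar mass = 177.628 g/mol.
Mass from Cl: 1 × 35.45 = 35.450 g/mol.
%Cl = 35.450 / 177.628 × 100 = 19.96%.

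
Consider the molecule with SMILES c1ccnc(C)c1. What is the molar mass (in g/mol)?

Atom tally by fragment:
  pyridine ring core → C:5 H:5 N:1
  (− 1 ring H displaced by substituents)
  + CH3 → C:1 H:3
Element totals:
  C: 6
  H: 7
  N: 1
Molecular formula: C6H7N.
  M = 6(12.011) + 7(1.008) + 14.007
    = 72.066 + 7.056 + 14.007 = 93.129

93.13 g/mol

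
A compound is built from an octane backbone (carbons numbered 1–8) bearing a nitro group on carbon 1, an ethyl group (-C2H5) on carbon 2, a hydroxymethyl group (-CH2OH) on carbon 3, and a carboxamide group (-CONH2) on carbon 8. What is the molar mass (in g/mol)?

260.33 g/mol

Atom tally by fragment:
  O2NCH2 → C:1 H:2 N:1 O:2
  CH(C2H5) → C:3 H:6
  CH(CH2OH) → C:2 H:4 O:1
  CH2 → C:1 H:2
  CH2 → C:1 H:2
  CH2 → C:1 H:2
  CH2 → C:1 H:2
  CH2CONH2 → C:2 H:4 O:1 N:1
Element totals:
  C: 12
  H: 24
  N: 2
  O: 4
Molecular formula: C12H24N2O4.
  M = 12(12.011) + 24(1.008) + 2(14.007) + 4(15.999)
    = 144.132 + 24.192 + 28.014 + 63.996 = 260.334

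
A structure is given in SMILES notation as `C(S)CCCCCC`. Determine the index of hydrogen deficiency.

0

Atom tally by fragment:
  HSCH2 → C:1 H:3 S:1
  CH2 → C:1 H:2
  CH2 → C:1 H:2
  CH2 → C:1 H:2
  CH2 → C:1 H:2
  CH2 → C:1 H:2
  CH3 → C:1 H:3
Element totals:
  C: 7
  H: 16
  S: 1
Molecular formula: C7H16S.
DoU = (2C + 2 + N − H − X) / 2 = (2·7 + 2 + 0 − 16 − 0) / 2 = 0.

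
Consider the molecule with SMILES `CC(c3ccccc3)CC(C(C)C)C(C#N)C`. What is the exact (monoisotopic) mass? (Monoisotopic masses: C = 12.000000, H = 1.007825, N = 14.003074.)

229.1830

Atom tally by fragment:
  CH3 → C:1 H:3
  CH(C6H5) → C:7 H:6
  CH2 → C:1 H:2
  CH(CH(CH3)2) → C:4 H:8
  CH(CN) → C:2 H:1 N:1
  CH3 → C:1 H:3
Element totals:
  C: 16
  H: 23
  N: 1
Molecular formula: C16H23N.
  M = 16(12.0) + 23(1.007825) + 14.003074
    = 192.000000 + 23.179975 + 14.003074 = 229.183049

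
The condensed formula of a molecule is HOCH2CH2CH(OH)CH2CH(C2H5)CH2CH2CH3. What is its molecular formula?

C10H22O2

Element totals:
  C: 10
  H: 22
  O: 2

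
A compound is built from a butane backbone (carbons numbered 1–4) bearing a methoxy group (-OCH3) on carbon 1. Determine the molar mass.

Atom tally by fragment:
  CH3OCH2 → C:2 H:5 O:1
  CH2 → C:1 H:2
  CH2 → C:1 H:2
  CH3 → C:1 H:3
Element totals:
  C: 5
  H: 12
  O: 1
Molecular formula: C5H12O.
  M = 5(12.011) + 12(1.008) + 15.999
    = 60.055 + 12.096 + 15.999 = 88.150

88.15 g/mol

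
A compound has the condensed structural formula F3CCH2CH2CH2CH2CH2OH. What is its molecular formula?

Atom tally by fragment:
  F3CCH2 → C:2 H:2 F:3
  CH2 → C:1 H:2
  CH2 → C:1 H:2
  CH2 → C:1 H:2
  CH2OH → C:1 H:3 O:1
Element totals:
  C: 6
  H: 11
  F: 3
  O: 1

C6H11F3O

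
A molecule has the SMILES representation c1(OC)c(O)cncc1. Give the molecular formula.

Atom tally by fragment:
  pyridine ring core → C:5 H:5 N:1
  (− 2 ring H displaced by substituents)
  + OCH3 → C:1 H:3 O:1
  + OH → O:1 H:1
Element totals:
  C: 6
  H: 7
  N: 1
  O: 2

C6H7NO2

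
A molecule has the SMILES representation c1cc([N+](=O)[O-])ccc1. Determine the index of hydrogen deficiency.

Atom tally by fragment:
  benzene ring core → C:6 H:6
  (− 1 ring H displaced by substituents)
  + NO2 → N:1 O:2
Element totals:
  C: 6
  H: 5
  N: 1
  O: 2
Molecular formula: C6H5NO2.
DoU = (2C + 2 + N − H − X) / 2 = (2·6 + 2 + 1 − 5 − 0) / 2 = 5.

5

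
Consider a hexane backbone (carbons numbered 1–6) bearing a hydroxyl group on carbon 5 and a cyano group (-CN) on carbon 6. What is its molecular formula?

C7H13NO

Atom tally by fragment:
  CH3 → C:1 H:3
  CH2 → C:1 H:2
  CH2 → C:1 H:2
  CH2 → C:1 H:2
  CH(OH) → C:1 H:2 O:1
  CH2CN → C:2 H:2 N:1
Element totals:
  C: 7
  H: 13
  N: 1
  O: 1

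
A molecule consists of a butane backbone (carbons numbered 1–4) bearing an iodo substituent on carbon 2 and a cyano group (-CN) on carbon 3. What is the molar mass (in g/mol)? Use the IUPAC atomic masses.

Atom tally by fragment:
  CH3 → C:1 H:3
  CH(I) → C:1 H:1 I:1
  CH(CN) → C:2 H:1 N:1
  CH3 → C:1 H:3
Element totals:
  C: 5
  H: 8
  I: 1
  N: 1
Molecular formula: C5H8IN.
  M = 5(12.011) + 8(1.008) + 126.904 + 14.007
    = 60.055 + 8.064 + 126.904 + 14.007 = 209.030

209.03 g/mol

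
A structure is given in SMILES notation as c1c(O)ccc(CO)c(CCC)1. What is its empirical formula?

Atom tally by fragment:
  benzene ring core → C:6 H:6
  (− 3 ring H displaced by substituents)
  + OH → O:1 H:1
  + CH2OH → C:1 H:3 O:1
  + CH2CH2CH3 → C:3 H:7
Element totals:
  C: 10
  H: 14
  O: 2
Molecular formula: C10H14O2.
gcd of subscripts = 2; dividing each by 2:
  C: 10/2 = 5
  H: 14/2 = 7
  O: 2/2 = 1

C5H7O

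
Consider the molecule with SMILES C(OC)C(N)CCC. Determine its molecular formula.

C6H15NO

Atom tally by fragment:
  CH3OCH2 → C:2 H:5 O:1
  CH(NH2) → C:1 H:3 N:1
  CH2 → C:1 H:2
  CH2 → C:1 H:2
  CH3 → C:1 H:3
Element totals:
  C: 6
  H: 15
  N: 1
  O: 1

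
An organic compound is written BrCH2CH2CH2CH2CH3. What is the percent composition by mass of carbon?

39.76%

Atom tally by fragment:
  BrCH2 → C:1 H:2 Br:1
  CH2 → C:1 H:2
  CH2 → C:1 H:2
  CH2 → C:1 H:2
  CH3 → C:1 H:3
Element totals:
  C: 5
  H: 11
  Br: 1
Molecular formula: C5H11Br.
Molar mass = 151.047 g/mol.
Mass from C: 5 × 12.011 = 60.055 g/mol.
%C = 60.055 / 151.047 × 100 = 39.76%.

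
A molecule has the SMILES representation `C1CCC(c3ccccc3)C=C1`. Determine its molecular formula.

C12H14

Atom tally by fragment:
  cyclohexene ring core → C:6 H:10
  (− 1 ring H displaced by substituents)
  + C6H5 → C:6 H:5
Element totals:
  C: 12
  H: 14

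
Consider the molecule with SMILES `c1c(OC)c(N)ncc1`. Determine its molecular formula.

C6H8N2O

Atom tally by fragment:
  pyridine ring core → C:5 H:5 N:1
  (− 2 ring H displaced by substituents)
  + OCH3 → C:1 H:3 O:1
  + NH2 → N:1 H:2
Element totals:
  C: 6
  H: 8
  N: 2
  O: 1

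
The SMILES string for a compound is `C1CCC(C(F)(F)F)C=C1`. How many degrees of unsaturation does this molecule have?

2

Atom tally by fragment:
  cyclohexene ring core → C:6 H:10
  (− 1 ring H displaced by substituents)
  + CF3 → C:1 F:3
Element totals:
  C: 7
  H: 9
  F: 3
Molecular formula: C7H9F3.
DoU = (2C + 2 + N − H − X) / 2 = (2·7 + 2 + 0 − 9 − 3) / 2 = 2.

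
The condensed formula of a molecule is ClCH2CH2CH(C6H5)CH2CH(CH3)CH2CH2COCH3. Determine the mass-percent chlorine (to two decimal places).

13.29%

Atom tally by fragment:
  ClCH2 → C:1 H:2 Cl:1
  CH2 → C:1 H:2
  CH(C6H5) → C:7 H:6
  CH2 → C:1 H:2
  CH(CH3) → C:2 H:4
  CH2 → C:1 H:2
  CH2COCH3 → C:3 H:5 O:1
Element totals:
  C: 16
  H: 23
  Cl: 1
  O: 1
Molecular formula: C16H23ClO.
Molar mass = 266.809 g/mol.
Mass from Cl: 1 × 35.45 = 35.450 g/mol.
%Cl = 35.450 / 266.809 × 100 = 13.29%.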